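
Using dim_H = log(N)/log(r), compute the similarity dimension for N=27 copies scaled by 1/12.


For a self-similar set with N copies scaled by 1/r:
dim_H = log(N)/log(r) = log(27)/log(12)
= 3.295837/2.484907
= 1.326342


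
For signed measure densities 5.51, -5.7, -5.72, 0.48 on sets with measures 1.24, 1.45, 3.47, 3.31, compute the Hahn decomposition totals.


Step 1: Compute signed measure on each set:
  Set 1: 5.51 * 1.24 = 6.8324
  Set 2: -5.7 * 1.45 = -8.265
  Set 3: -5.72 * 3.47 = -19.8484
  Set 4: 0.48 * 3.31 = 1.5888
Step 2: Total signed measure = (6.8324) + (-8.265) + (-19.8484) + (1.5888)
     = -19.6922
Step 3: Positive part mu+(X) = sum of positive contributions = 8.4212
Step 4: Negative part mu-(X) = |sum of negative contributions| = 28.1134


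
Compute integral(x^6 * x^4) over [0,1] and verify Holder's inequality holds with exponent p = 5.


Step 1: Exact integral of f*g = integral(x^10, 0, 1) = 1/11
     = 0.090909
Step 2: Holder bound with p=5, q=1.25:
  ||f||_p = (integral x^30 dx)^(1/5) = (1/31)^(1/5) = 0.503185
  ||g||_q = (integral x^5 dx)^(1/1.25) = (1/6)^(1/1.25) = 0.238495
Step 3: Holder bound = ||f||_p * ||g||_q = 0.503185 * 0.238495 = 0.120007
Verification: 0.090909 <= 0.120007 (Holder holds)


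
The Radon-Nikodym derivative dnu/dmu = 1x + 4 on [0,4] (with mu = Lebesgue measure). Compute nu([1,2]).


nu(A) = integral_A (dnu/dmu) dmu = integral_1^2 (1x + 4) dx
Step 1: Antiderivative F(x) = (1/2)x^2 + 4x
Step 2: F(2) = (1/2)*2^2 + 4*2 = 2 + 8 = 10
Step 3: F(1) = (1/2)*1^2 + 4*1 = 0.5 + 4 = 4.5
Step 4: nu([1,2]) = F(2) - F(1) = 10 - 4.5 = 5.5


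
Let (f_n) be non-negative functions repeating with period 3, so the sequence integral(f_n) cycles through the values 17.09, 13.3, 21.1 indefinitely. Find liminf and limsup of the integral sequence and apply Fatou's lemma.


The sequence (integral(f_n)) is periodic with period 3, repeating the values 17.09, 13.3, 21.1 indefinitely.
Step 1: For a periodic sequence, every tail (a_m, a_(m+1), ...) contains all 3 period values infinitely often.
Step 2: Hence inf of every tail = min of the period values = min(17.09, 13.3, 21.1) = 13.3.
        liminf_n integral(f_n) = sup over m of (inf of tail from m) = 13.3.
Step 3: Similarly sup of every tail = max of the period values = 21.1.
        limsup_n integral(f_n) = 21.1.
Step 4: Fatou's lemma: integral(liminf_n f_n) <= liminf_n integral(f_n) = 13.3.
        So the integral of the pointwise liminf is at most 13.3.


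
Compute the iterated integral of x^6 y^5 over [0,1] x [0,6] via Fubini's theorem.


By Fubini's theorem, the double integral factors as a product of single integrals:
Step 1: integral_0^1 x^6 dx = [x^7/7] from 0 to 1
     = 1^7/7 = 0.142857
Step 2: integral_0^6 y^5 dy = [y^6/6] from 0 to 6
     = 6^6/6 = 7776
Step 3: Double integral = 0.142857 * 7776 = 1110.857143


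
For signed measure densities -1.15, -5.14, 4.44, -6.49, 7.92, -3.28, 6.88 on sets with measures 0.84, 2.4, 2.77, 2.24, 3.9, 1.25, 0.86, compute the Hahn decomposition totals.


Step 1: Compute signed measure on each set:
  Set 1: -1.15 * 0.84 = -0.966
  Set 2: -5.14 * 2.4 = -12.336
  Set 3: 4.44 * 2.77 = 12.2988
  Set 4: -6.49 * 2.24 = -14.5376
  Set 5: 7.92 * 3.9 = 30.888
  Set 6: -3.28 * 1.25 = -4.1
  Set 7: 6.88 * 0.86 = 5.9168
Step 2: Total signed measure = (-0.966) + (-12.336) + (12.2988) + (-14.5376) + (30.888) + (-4.1) + (5.9168)
     = 17.164
Step 3: Positive part mu+(X) = sum of positive contributions = 49.1036
Step 4: Negative part mu-(X) = |sum of negative contributions| = 31.9396


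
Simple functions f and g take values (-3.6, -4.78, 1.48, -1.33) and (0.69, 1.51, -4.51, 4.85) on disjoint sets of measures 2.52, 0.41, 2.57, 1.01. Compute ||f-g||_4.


Step 1: Compute differences f_i - g_i:
  -3.6 - 0.69 = -4.29
  -4.78 - 1.51 = -6.29
  1.48 - -4.51 = 5.99
  -1.33 - 4.85 = -6.18
Step 2: Compute |diff|^4 * measure for each set:
  |-4.29|^4 * 2.52 = 338.710897 * 2.52 = 853.55146
  |-6.29|^4 * 0.41 = 1565.318009 * 0.41 = 641.780384
  |5.99|^4 * 2.57 = 1287.381576 * 2.57 = 3308.57065
  |-6.18|^4 * 1.01 = 1458.659418 * 1.01 = 1473.246012
Step 3: Sum = 6277.148506
Step 4: ||f-g||_4 = (6277.148506)^(1/4) = 8.901037


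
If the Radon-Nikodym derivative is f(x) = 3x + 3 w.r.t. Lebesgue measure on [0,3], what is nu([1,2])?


nu(A) = integral_A (dnu/dmu) dmu = integral_1^2 (3x + 3) dx
Step 1: Antiderivative F(x) = (3/2)x^2 + 3x
Step 2: F(2) = (3/2)*2^2 + 3*2 = 6 + 6 = 12
Step 3: F(1) = (3/2)*1^2 + 3*1 = 1.5 + 3 = 4.5
Step 4: nu([1,2]) = F(2) - F(1) = 12 - 4.5 = 7.5


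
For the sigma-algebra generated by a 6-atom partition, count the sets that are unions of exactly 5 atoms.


Each element of F is a union of some subset of the 6 atoms.
Elements that are unions of exactly 5 atoms correspond to 5-element subsets of the 6 atoms.
Count = C(6, 5) = 6! / (5! * 1!) = 6.


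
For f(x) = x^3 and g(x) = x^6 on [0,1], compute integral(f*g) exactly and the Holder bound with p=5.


Step 1: Exact integral of f*g = integral(x^9, 0, 1) = 1/10
     = 0.1
Step 2: Holder bound with p=5, q=1.25:
  ||f||_p = (integral x^15 dx)^(1/5) = (1/16)^(1/5) = 0.574349
  ||g||_q = (integral x^7.5 dx)^(1/1.25) = (1/8.5)^(1/1.25) = 0.180495
Step 3: Holder bound = ||f||_p * ||g||_q = 0.574349 * 0.180495 = 0.103667
Verification: 0.1 <= 0.103667 (Holder holds)


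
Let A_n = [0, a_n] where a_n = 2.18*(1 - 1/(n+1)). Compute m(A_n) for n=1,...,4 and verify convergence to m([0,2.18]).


By continuity of measure from below: if A_n increases to A, then m(A_n) -> m(A).
Here A = [0, 2.18], so m(A) = 2.18
Step 1: a_1 = 2.18*(1 - 1/2) = 1.09, m(A_1) = 1.09
Step 2: a_2 = 2.18*(1 - 1/3) = 1.4533, m(A_2) = 1.4533
Step 3: a_3 = 2.18*(1 - 1/4) = 1.635, m(A_3) = 1.635
Step 4: a_4 = 2.18*(1 - 1/5) = 1.744, m(A_4) = 1.744
Limit: m(A_n) -> m([0,2.18]) = 2.18


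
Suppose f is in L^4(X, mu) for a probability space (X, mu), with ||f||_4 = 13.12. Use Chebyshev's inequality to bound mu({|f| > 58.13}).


Chebyshev/Markov inequality: mu(|f| > eps) <= (||f||_p / eps)^p
Step 1: ||f||_4 / eps = 13.12 / 58.13 = 0.225701
Step 2: Raise to power p = 4:
  (0.225701)^4 = 0.002595
Step 3: Therefore mu(|f| > 58.13) <= 0.002595


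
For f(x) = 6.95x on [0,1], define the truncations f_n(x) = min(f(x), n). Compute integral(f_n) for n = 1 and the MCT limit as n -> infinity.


f(x) = 6.95x on [0,1]; f_n(x) = min(6.95x, n). At n = 1:
Step 1: f(x) reaches 1 at x = 1/6.95 = 0.143885
Step 2: integral(f_1) = integral(6.95x, 0, 0.143885) + integral(1, 0.143885, 1)
       = 6.95*0.143885^2/2 + 1*(1 - 0.143885)
       = 0.071942 + 0.856115
       = 0.928058
Step 3: As n -> infinity, f_n increases to f, so by MCT integral(f_n) -> integral(f) = 6.95/2 = 3.475.
Convergence: integral(f_1) = 0.928058 -> 3.475 as n -> infinity


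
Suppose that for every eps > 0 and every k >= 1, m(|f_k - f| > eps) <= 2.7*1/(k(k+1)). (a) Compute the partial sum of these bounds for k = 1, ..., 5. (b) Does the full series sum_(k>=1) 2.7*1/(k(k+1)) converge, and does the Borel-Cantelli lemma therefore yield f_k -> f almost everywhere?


Step 1: List the terms 2.7*1/(k(k+1)) for k = 1 to 5:
  k=1: 1.35
  k=2: 0.45
  k=3: 0.225
  k=4: 0.135
  k=5: 0.09
Step 2: Partial sum = 1.35 + 0.45 + 0.225 + 0.135 + 0.09
     = 2.25
Step 3: The full series sum_(k>=1) 2.7*1/(k(k+1)) converges (telescoping series sum 1/(k(k+1)) = 1; a constant multiple of a convergent series converges).
Step 4: Fix eps > 0. Since sum_k m(|f_k - f| > eps) < infinity, the Borel-Cantelli lemma gives
        m(limsup_k {|f_k - f| > eps}) = 0, i.e. for a.e. x, |f_k(x) - f(x)| <= eps for all large k.
        Applying this with eps = 1/j for j = 1, 2, ... and intersecting the countably many full-measure sets,
        for a.e. x we get limsup_k |f_k(x) - f(x)| <= 1/j for every j, hence f_k -> f almost everywhere.
Conclusion: series converges; Borel-Cantelli yields f_k -> f a.e.


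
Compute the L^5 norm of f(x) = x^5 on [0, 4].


Step 1: ||f||_5 = (integral_0^4 |x^5|^5 dx)^(1/5)
     = (integral_0^4 x^25 dx)^(1/5)
Step 2: integral_0^4 x^25 dx = [x^26/(26)] from 0 to 4 = 4^26/26
     = 4503599627370496/26 = 1.732154e+14
Step 3: ||f||_5 = (1.732154e+14)^(1/5) = 704.234481


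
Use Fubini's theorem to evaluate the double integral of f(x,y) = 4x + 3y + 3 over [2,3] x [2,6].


By Fubini, integrate in x first, then y.
Step 1: Fix y, integrate over x in [2,3]:
  integral(4x + 3y + 3, x=2..3)
  = 4*(3^2 - 2^2)/2 + (3y + 3)*(3 - 2)
  = 10 + (3y + 3)*1
  = 10 + 3y + 3
  = 13 + 3y
Step 2: Integrate over y in [2,6]:
  integral(13 + 3y, y=2..6)
  = 13*4 + 3*(6^2 - 2^2)/2
  = 52 + 48
  = 100


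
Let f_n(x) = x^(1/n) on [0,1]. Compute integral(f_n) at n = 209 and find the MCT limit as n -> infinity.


At n = 209: f_209(x) = x^(1/209).
Step 1: integral(x^(1/209), 0, 1) = [x^(1/209+1) / (1/209+1)] from 0 to 1
     = 1 / (1/209 + 1) = 1 / ((209+1)/209) = 209/(209+1)
     = 209/210 = 0.995238
Step 2: As n -> infinity, f_n(x) = x^(1/n) -> 1 for x in (0,1], and f_n is increasing in n.
By MCT, lim_n integral(f_n) = integral(lim_n f_n) = integral(1, 0, 1) = 1.
Step 3: Verify convergence: 209/210 = 0.995238 -> 1


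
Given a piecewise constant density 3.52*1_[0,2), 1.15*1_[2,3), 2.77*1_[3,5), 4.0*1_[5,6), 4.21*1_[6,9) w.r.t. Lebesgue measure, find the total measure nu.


Integrate each piece of the Radon-Nikodym derivative:
Step 1: integral_0^2 3.52 dx = 3.52*(2-0) = 3.52*2 = 7.04
Step 2: integral_2^3 1.15 dx = 1.15*(3-2) = 1.15*1 = 1.15
Step 3: integral_3^5 2.77 dx = 2.77*(5-3) = 2.77*2 = 5.54
Step 4: integral_5^6 4.0 dx = 4.0*(6-5) = 4.0*1 = 4
Step 5: integral_6^9 4.21 dx = 4.21*(9-6) = 4.21*3 = 12.63
Total: 7.04 + 1.15 + 5.54 + 4 + 12.63 = 30.36


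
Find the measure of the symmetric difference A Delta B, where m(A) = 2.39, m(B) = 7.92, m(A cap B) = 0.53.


m(A Delta B) = m(A) + m(B) - 2*m(A n B)
= 2.39 + 7.92 - 2*0.53
= 2.39 + 7.92 - 1.06
= 9.25


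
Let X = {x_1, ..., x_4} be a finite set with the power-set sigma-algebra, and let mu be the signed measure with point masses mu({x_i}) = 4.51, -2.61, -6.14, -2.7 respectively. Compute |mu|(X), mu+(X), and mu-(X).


Step 1: Every measurable set is a union of atoms (the cells / points), so a Hahn decomposition is
  obtained by grouping atoms by sign: P = union of atoms with mu > 0, N = union of the remaining atoms.
  Atoms in P (indices): 1;  atoms in N (indices): 2, 3, 4
  Positive values: 4.51
  Negative values: -2.61, -6.14, -2.7
Step 2: mu+(X) = mu(P) = sum of positive atom values = 4.51
Step 3: mu-(X) = -mu(N) = sum of |negative atom values| = 11.45
Step 4: |mu|(X) = mu+(X) + mu-(X) = 4.51 + 11.45 = 15.96


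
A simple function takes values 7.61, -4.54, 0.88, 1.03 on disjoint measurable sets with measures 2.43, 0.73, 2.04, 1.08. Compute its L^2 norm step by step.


Step 1: Compute |f_i|^2 for each value:
  |7.61|^2 = 57.9121
  |-4.54|^2 = 20.6116
  |0.88|^2 = 0.7744
  |1.03|^2 = 1.0609
Step 2: Multiply by measures and sum:
  57.9121 * 2.43 = 140.726403
  20.6116 * 0.73 = 15.046468
  0.7744 * 2.04 = 1.579776
  1.0609 * 1.08 = 1.145772
Sum = 140.726403 + 15.046468 + 1.579776 + 1.145772 = 158.498419
Step 3: Take the p-th root:
||f||_2 = (158.498419)^(1/2) = 12.589616


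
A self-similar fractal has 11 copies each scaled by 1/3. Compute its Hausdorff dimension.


For a self-similar set with N copies scaled by 1/r:
dim_H = log(N)/log(r) = log(11)/log(3)
= 2.397895/1.098612
= 2.182658


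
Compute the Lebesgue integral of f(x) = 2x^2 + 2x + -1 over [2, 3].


The Lebesgue integral of a Riemann-integrable function agrees with the Riemann integral.
Antiderivative F(x) = (2/3)x^3 + (2/2)x^2 + -1x
F(3) = (2/3)*3^3 + (2/2)*3^2 + -1*3
     = (2/3)*27 + (2/2)*9 + -1*3
     = 18 + 9 + -3
     = 24
F(2) = 7.333333
Integral = F(3) - F(2) = 24 - 7.333333 = 16.666667


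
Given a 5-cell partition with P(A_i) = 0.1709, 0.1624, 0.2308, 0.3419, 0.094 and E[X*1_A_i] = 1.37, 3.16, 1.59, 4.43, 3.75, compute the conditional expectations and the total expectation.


For each cell A_i: E[X|A_i] = E[X*1_A_i] / P(A_i)
Step 1: E[X|A_1] = 1.37 / 0.1709 = 8.016384
Step 2: E[X|A_2] = 3.16 / 0.1624 = 19.458128
Step 3: E[X|A_3] = 1.59 / 0.2308 = 6.889081
Step 4: E[X|A_4] = 4.43 / 0.3419 = 12.957005
Step 5: E[X|A_5] = 3.75 / 0.094 = 39.893617
Verification: E[X] = sum E[X*1_A_i] = 1.37 + 3.16 + 1.59 + 4.43 + 3.75 = 14.3


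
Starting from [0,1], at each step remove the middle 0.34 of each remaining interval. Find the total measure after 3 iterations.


Step 1: At each step, fraction remaining = 1 - 0.34 = 0.66
Step 2: After 3 steps, measure = (0.66)^3
Step 3: Computing the power step by step:
  After step 1: 0.66
  After step 2: 0.4356
  After step 3: 0.287496
Result = 0.287496


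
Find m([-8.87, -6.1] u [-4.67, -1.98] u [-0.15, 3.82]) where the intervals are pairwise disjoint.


For pairwise disjoint intervals, m(union) = sum of lengths.
= (-6.1 - -8.87) + (-1.98 - -4.67) + (3.82 - -0.15)
= 2.77 + 2.69 + 3.97
= 9.43


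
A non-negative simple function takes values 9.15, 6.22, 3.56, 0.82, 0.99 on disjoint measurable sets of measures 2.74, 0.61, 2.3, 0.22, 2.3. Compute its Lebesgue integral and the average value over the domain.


Step 1: Integral = sum(value_i * measure_i)
= 9.15*2.74 + 6.22*0.61 + 3.56*2.3 + 0.82*0.22 + 0.99*2.3
= 25.071 + 3.7942 + 8.188 + 0.1804 + 2.277
= 39.5106
Step 2: Total measure of domain = 2.74 + 0.61 + 2.3 + 0.22 + 2.3 = 8.17
Step 3: Average value = 39.5106 / 8.17 = 4.836059


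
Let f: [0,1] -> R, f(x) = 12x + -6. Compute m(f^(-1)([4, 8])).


f^(-1)([4, 8]) = {x : 4 <= 12x + -6 <= 8}
Solving: (4 - -6)/12 <= x <= (8 - -6)/12
= [0.833333, 1.166667]
Intersecting with [0,1]: [0.833333, 1]
Measure = 1 - 0.833333 = 0.166667


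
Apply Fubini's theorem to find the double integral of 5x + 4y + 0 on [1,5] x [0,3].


By Fubini, integrate in x first, then y.
Step 1: Fix y, integrate over x in [1,5]:
  integral(5x + 4y + 0, x=1..5)
  = 5*(5^2 - 1^2)/2 + (4y + 0)*(5 - 1)
  = 60 + (4y + 0)*4
  = 60 + 16y + 0
  = 60 + 16y
Step 2: Integrate over y in [0,3]:
  integral(60 + 16y, y=0..3)
  = 60*3 + 16*(3^2 - 0^2)/2
  = 180 + 72
  = 252


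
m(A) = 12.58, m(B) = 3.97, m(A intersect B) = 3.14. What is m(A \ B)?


m(A \ B) = m(A) - m(A n B)
= 12.58 - 3.14
= 9.44


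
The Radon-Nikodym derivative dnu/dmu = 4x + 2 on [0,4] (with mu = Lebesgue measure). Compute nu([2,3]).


nu(A) = integral_A (dnu/dmu) dmu = integral_2^3 (4x + 2) dx
Step 1: Antiderivative F(x) = (4/2)x^2 + 2x
Step 2: F(3) = (4/2)*3^2 + 2*3 = 18 + 6 = 24
Step 3: F(2) = (4/2)*2^2 + 2*2 = 8 + 4 = 12
Step 4: nu([2,3]) = F(3) - F(2) = 24 - 12 = 12


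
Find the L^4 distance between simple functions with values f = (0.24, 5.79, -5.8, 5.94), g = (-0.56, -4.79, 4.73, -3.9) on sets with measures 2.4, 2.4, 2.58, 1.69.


Step 1: Compute differences f_i - g_i:
  0.24 - -0.56 = 0.8
  5.79 - -4.79 = 10.58
  -5.8 - 4.73 = -10.53
  5.94 - -3.9 = 9.84
Step 2: Compute |diff|^4 * measure for each set:
  |0.8|^4 * 2.4 = 0.4096 * 2.4 = 0.98304
  |10.58|^4 * 2.4 = 12529.757645 * 2.4 = 30071.418348
  |-10.53|^4 * 2.58 = 12294.573985 * 2.58 = 31720.000881
  |9.84|^4 * 1.69 = 9375.196815 * 1.69 = 15844.082618
Step 3: Sum = 77636.484887
Step 4: ||f-g||_4 = (77636.484887)^(1/4) = 16.692311


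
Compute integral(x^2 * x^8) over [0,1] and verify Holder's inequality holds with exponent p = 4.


Step 1: Exact integral of f*g = integral(x^10, 0, 1) = 1/11
     = 0.090909
Step 2: Holder bound with p=4, q=1.333333:
  ||f||_p = (integral x^8 dx)^(1/4) = (1/9)^(1/4) = 0.57735
  ||g||_q = (integral x^10.666667 dx)^(1/1.333333) = (1/11.666667)^(1/1.333333) = 0.158413
Step 3: Holder bound = ||f||_p * ||g||_q = 0.57735 * 0.158413 = 0.09146
Verification: 0.090909 <= 0.09146 (Holder holds)


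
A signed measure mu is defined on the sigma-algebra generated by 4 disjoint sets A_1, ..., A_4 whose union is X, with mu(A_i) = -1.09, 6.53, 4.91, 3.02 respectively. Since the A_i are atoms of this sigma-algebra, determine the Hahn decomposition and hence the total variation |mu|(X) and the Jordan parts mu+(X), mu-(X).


Step 1: Every measurable set is a union of atoms (the cells / points), so a Hahn decomposition is
  obtained by grouping atoms by sign: P = union of atoms with mu > 0, N = union of the remaining atoms.
  Atoms in P (indices): 2, 3, 4;  atoms in N (indices): 1
  Positive values: 6.53, 4.91, 3.02
  Negative values: -1.09
Step 2: mu+(X) = mu(P) = sum of positive atom values = 14.46
Step 3: mu-(X) = -mu(N) = sum of |negative atom values| = 1.09
Step 4: |mu|(X) = mu+(X) + mu-(X) = 14.46 + 1.09 = 15.55


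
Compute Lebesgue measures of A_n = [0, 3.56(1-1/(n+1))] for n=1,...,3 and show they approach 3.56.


By continuity of measure from below: if A_n increases to A, then m(A_n) -> m(A).
Here A = [0, 3.56], so m(A) = 3.56
Step 1: a_1 = 3.56*(1 - 1/2) = 1.78, m(A_1) = 1.78
Step 2: a_2 = 3.56*(1 - 1/3) = 2.3733, m(A_2) = 2.3733
Step 3: a_3 = 3.56*(1 - 1/4) = 2.67, m(A_3) = 2.67
Limit: m(A_n) -> m([0,3.56]) = 3.56


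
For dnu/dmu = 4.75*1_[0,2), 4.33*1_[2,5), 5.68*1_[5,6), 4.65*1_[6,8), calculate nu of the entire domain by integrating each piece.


Integrate each piece of the Radon-Nikodym derivative:
Step 1: integral_0^2 4.75 dx = 4.75*(2-0) = 4.75*2 = 9.5
Step 2: integral_2^5 4.33 dx = 4.33*(5-2) = 4.33*3 = 12.99
Step 3: integral_5^6 5.68 dx = 5.68*(6-5) = 5.68*1 = 5.68
Step 4: integral_6^8 4.65 dx = 4.65*(8-6) = 4.65*2 = 9.3
Total: 9.5 + 12.99 + 5.68 + 9.3 = 37.47


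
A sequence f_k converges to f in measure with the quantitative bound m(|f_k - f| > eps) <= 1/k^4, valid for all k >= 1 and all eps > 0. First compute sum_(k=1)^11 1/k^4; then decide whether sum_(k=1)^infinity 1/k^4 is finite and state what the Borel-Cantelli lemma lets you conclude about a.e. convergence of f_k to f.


Step 1: List the terms 1/k^4 for k = 1 to 11:
  k=1: 1
  k=2: 0.0625
  k=3: 0.012346
  k=4: 0.003906
  k=5: 0.0016
  k=6: 7.716049e-04
  k=7: 4.164931e-04
  k=8: 2.441406e-04
  k=9: 1.524158e-04
  k=10: 1.000000e-04
  k=11: 6.830135e-05
Step 2: Partial sum = 1 + 0.0625 + 0.012346 + 0.003906 + 0.0016 + 7.716049e-04 + 4.164931e-04 + 2.441406e-04 + 1.524158e-04 + 1.000000e-04 + 6.830135e-05
     = 1.082105
Step 3: The full series sum_(k>=1) 1/k^4 converges (p-series with p = 4 > 1; a constant multiple of a convergent series converges).
Step 4: Fix eps > 0. Since sum_k m(|f_k - f| > eps) < infinity, the Borel-Cantelli lemma gives
        m(limsup_k {|f_k - f| > eps}) = 0, i.e. for a.e. x, |f_k(x) - f(x)| <= eps for all large k.
        Applying this with eps = 1/j for j = 1, 2, ... and intersecting the countably many full-measure sets,
        for a.e. x we get limsup_k |f_k(x) - f(x)| <= 1/j for every j, hence f_k -> f almost everywhere.
Conclusion: series converges; Borel-Cantelli yields f_k -> f a.e.


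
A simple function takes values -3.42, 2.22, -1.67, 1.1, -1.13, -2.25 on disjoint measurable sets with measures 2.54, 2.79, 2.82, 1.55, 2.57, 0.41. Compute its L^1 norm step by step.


Step 1: Compute |f_i|^1 for each value:
  |-3.42|^1 = 3.42
  |2.22|^1 = 2.22
  |-1.67|^1 = 1.67
  |1.1|^1 = 1.1
  |-1.13|^1 = 1.13
  |-2.25|^1 = 2.25
Step 2: Multiply by measures and sum:
  3.42 * 2.54 = 8.6868
  2.22 * 2.79 = 6.1938
  1.67 * 2.82 = 4.7094
  1.1 * 1.55 = 1.705
  1.13 * 2.57 = 2.9041
  2.25 * 0.41 = 0.9225
Sum = 8.6868 + 6.1938 + 4.7094 + 1.705 + 2.9041 + 0.9225 = 25.1216
Step 3: Take the p-th root:
||f||_1 = (25.1216)^(1/1) = 25.1216


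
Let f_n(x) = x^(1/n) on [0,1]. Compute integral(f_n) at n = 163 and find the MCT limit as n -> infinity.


At n = 163: f_163(x) = x^(1/163).
Step 1: integral(x^(1/163), 0, 1) = [x^(1/163+1) / (1/163+1)] from 0 to 1
     = 1 / (1/163 + 1) = 1 / ((163+1)/163) = 163/(163+1)
     = 163/164 = 0.993902
Step 2: As n -> infinity, f_n(x) = x^(1/n) -> 1 for x in (0,1], and f_n is increasing in n.
By MCT, lim_n integral(f_n) = integral(lim_n f_n) = integral(1, 0, 1) = 1.
Step 3: Verify convergence: 163/164 = 0.993902 -> 1


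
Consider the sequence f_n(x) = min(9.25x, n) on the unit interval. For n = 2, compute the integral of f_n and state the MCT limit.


f(x) = 9.25x on [0,1]; f_n(x) = min(9.25x, n). At n = 2:
Step 1: f(x) reaches 2 at x = 2/9.25 = 0.216216
Step 2: integral(f_2) = integral(9.25x, 0, 0.216216) + integral(2, 0.216216, 1)
       = 9.25*0.216216^2/2 + 2*(1 - 0.216216)
       = 0.216216 + 1.567568
       = 1.783784
Step 3: As n -> infinity, f_n increases to f, so by MCT integral(f_n) -> integral(f) = 9.25/2 = 4.625.
Convergence: integral(f_2) = 1.783784 -> 4.625 as n -> infinity


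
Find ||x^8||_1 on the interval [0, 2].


Step 1: ||f||_1 = (integral_0^2 |x^8|^1 dx)^(1/1)
     = (integral_0^2 x^8 dx)^(1/1)
Step 2: integral_0^2 x^8 dx = [x^9/(9)] from 0 to 2 = 2^9/9
     = 512/9 = 56.888889
Step 3: ||f||_1 = (56.888889)^(1/1) = 56.888889


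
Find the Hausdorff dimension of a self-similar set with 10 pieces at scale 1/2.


For a self-similar set with N copies scaled by 1/r:
dim_H = log(N)/log(r) = log(10)/log(2)
= 2.302585/0.693147
= 3.321928


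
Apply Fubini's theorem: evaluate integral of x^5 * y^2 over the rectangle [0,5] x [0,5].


By Fubini's theorem, the double integral factors as a product of single integrals:
Step 1: integral_0^5 x^5 dx = [x^6/6] from 0 to 5
     = 5^6/6 = 2604.166667
Step 2: integral_0^5 y^2 dy = [y^3/3] from 0 to 5
     = 5^3/3 = 41.666667
Step 3: Double integral = 2604.166667 * 41.666667 = 108506.944444


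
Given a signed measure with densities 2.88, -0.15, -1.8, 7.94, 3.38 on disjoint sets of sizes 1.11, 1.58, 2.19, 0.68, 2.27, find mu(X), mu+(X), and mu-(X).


Step 1: Compute signed measure on each set:
  Set 1: 2.88 * 1.11 = 3.1968
  Set 2: -0.15 * 1.58 = -0.237
  Set 3: -1.8 * 2.19 = -3.942
  Set 4: 7.94 * 0.68 = 5.3992
  Set 5: 3.38 * 2.27 = 7.6726
Step 2: Total signed measure = (3.1968) + (-0.237) + (-3.942) + (5.3992) + (7.6726)
     = 12.0896
Step 3: Positive part mu+(X) = sum of positive contributions = 16.2686
Step 4: Negative part mu-(X) = |sum of negative contributions| = 4.179


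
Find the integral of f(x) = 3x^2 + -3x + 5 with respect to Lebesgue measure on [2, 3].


The Lebesgue integral of a Riemann-integrable function agrees with the Riemann integral.
Antiderivative F(x) = (3/3)x^3 + (-3/2)x^2 + 5x
F(3) = (3/3)*3^3 + (-3/2)*3^2 + 5*3
     = (3/3)*27 + (-3/2)*9 + 5*3
     = 27 + -13.5 + 15
     = 28.5
F(2) = 12
Integral = F(3) - F(2) = 28.5 - 12 = 16.5


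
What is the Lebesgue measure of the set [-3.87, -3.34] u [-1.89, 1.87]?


For pairwise disjoint intervals, m(union) = sum of lengths.
= (-3.34 - -3.87) + (1.87 - -1.89)
= 0.53 + 3.76
= 4.29


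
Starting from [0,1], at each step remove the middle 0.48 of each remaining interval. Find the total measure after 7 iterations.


Step 1: At each step, fraction remaining = 1 - 0.48 = 0.52
Step 2: After 7 steps, measure = (0.52)^7
Result = 0.010281


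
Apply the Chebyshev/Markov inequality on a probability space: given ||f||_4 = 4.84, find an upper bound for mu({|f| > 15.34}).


Chebyshev/Markov inequality: mu(|f| > eps) <= (||f||_p / eps)^p
Step 1: ||f||_4 / eps = 4.84 / 15.34 = 0.315515
Step 2: Raise to power p = 4:
  (0.315515)^4 = 0.00991
Step 3: Therefore mu(|f| > 15.34) <= 0.00991


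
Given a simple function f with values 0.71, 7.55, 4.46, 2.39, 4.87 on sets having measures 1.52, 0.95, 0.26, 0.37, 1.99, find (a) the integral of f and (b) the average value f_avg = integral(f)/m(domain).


Step 1: Integral = sum(value_i * measure_i)
= 0.71*1.52 + 7.55*0.95 + 4.46*0.26 + 2.39*0.37 + 4.87*1.99
= 1.0792 + 7.1725 + 1.1596 + 0.8843 + 9.6913
= 19.9869
Step 2: Total measure of domain = 1.52 + 0.95 + 0.26 + 0.37 + 1.99 = 5.09
Step 3: Average value = 19.9869 / 5.09 = 3.926699


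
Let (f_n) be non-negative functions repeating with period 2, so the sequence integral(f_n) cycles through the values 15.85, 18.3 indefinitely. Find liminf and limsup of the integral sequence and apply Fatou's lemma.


The sequence (integral(f_n)) is periodic with period 2, repeating the values 15.85, 18.3 indefinitely.
Step 1: For a periodic sequence, every tail (a_m, a_(m+1), ...) contains all 2 period values infinitely often.
Step 2: Hence inf of every tail = min of the period values = min(15.85, 18.3) = 15.85.
        liminf_n integral(f_n) = sup over m of (inf of tail from m) = 15.85.
Step 3: Similarly sup of every tail = max of the period values = 18.3.
        limsup_n integral(f_n) = 18.3.
Step 4: Fatou's lemma: integral(liminf_n f_n) <= liminf_n integral(f_n) = 15.85.
        So the integral of the pointwise liminf is at most 15.85.


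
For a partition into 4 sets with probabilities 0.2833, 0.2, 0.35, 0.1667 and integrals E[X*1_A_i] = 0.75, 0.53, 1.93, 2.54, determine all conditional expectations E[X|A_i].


For each cell A_i: E[X|A_i] = E[X*1_A_i] / P(A_i)
Step 1: E[X|A_1] = 0.75 / 0.2833 = 2.64737
Step 2: E[X|A_2] = 0.53 / 0.2 = 2.65
Step 3: E[X|A_3] = 1.93 / 0.35 = 5.514286
Step 4: E[X|A_4] = 2.54 / 0.1667 = 15.236953
Verification: E[X] = sum E[X*1_A_i] = 0.75 + 0.53 + 1.93 + 2.54 = 5.75


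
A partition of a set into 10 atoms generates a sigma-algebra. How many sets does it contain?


Each element of the sigma-algebra is a union of some subset of the 10 atoms.
The number of such subsets is 2^10 = 1024.


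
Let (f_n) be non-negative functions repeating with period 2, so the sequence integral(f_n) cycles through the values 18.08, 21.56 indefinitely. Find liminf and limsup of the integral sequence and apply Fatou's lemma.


The sequence (integral(f_n)) is periodic with period 2, repeating the values 18.08, 21.56 indefinitely.
Step 1: For a periodic sequence, every tail (a_m, a_(m+1), ...) contains all 2 period values infinitely often.
Step 2: Hence inf of every tail = min of the period values = min(18.08, 21.56) = 18.08.
        liminf_n integral(f_n) = sup over m of (inf of tail from m) = 18.08.
Step 3: Similarly sup of every tail = max of the period values = 21.56.
        limsup_n integral(f_n) = 21.56.
Step 4: Fatou's lemma: integral(liminf_n f_n) <= liminf_n integral(f_n) = 18.08.
        So the integral of the pointwise liminf is at most 18.08.


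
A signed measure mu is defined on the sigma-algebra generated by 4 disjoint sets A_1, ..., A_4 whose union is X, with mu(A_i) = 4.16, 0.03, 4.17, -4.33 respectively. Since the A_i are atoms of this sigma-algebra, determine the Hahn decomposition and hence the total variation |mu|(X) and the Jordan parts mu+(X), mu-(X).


Step 1: Every measurable set is a union of atoms (the cells / points), so a Hahn decomposition is
  obtained by grouping atoms by sign: P = union of atoms with mu > 0, N = union of the remaining atoms.
  Atoms in P (indices): 1, 2, 3;  atoms in N (indices): 4
  Positive values: 4.16, 0.03, 4.17
  Negative values: -4.33
Step 2: mu+(X) = mu(P) = sum of positive atom values = 8.36
Step 3: mu-(X) = -mu(N) = sum of |negative atom values| = 4.33
Step 4: |mu|(X) = mu+(X) + mu-(X) = 8.36 + 4.33 = 12.69


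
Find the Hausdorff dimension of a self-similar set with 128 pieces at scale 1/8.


For a self-similar set with N copies scaled by 1/r:
dim_H = log(N)/log(r) = log(128)/log(8)
= 4.85203/2.079442
= 2.333333


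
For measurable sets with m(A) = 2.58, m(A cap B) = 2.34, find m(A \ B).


m(A \ B) = m(A) - m(A n B)
= 2.58 - 2.34
= 0.24


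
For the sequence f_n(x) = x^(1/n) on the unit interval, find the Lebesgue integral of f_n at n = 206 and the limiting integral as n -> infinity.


At n = 206: f_206(x) = x^(1/206).
Step 1: integral(x^(1/206), 0, 1) = [x^(1/206+1) / (1/206+1)] from 0 to 1
     = 1 / (1/206 + 1) = 1 / ((206+1)/206) = 206/(206+1)
     = 206/207 = 0.995169
Step 2: As n -> infinity, f_n(x) = x^(1/n) -> 1 for x in (0,1], and f_n is increasing in n.
By MCT, lim_n integral(f_n) = integral(lim_n f_n) = integral(1, 0, 1) = 1.
Step 3: Verify convergence: 206/207 = 0.995169 -> 1


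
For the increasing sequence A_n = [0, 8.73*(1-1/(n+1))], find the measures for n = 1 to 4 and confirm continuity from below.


By continuity of measure from below: if A_n increases to A, then m(A_n) -> m(A).
Here A = [0, 8.73], so m(A) = 8.73
Step 1: a_1 = 8.73*(1 - 1/2) = 4.365, m(A_1) = 4.365
Step 2: a_2 = 8.73*(1 - 1/3) = 5.82, m(A_2) = 5.82
Step 3: a_3 = 8.73*(1 - 1/4) = 6.5475, m(A_3) = 6.5475
Step 4: a_4 = 8.73*(1 - 1/5) = 6.984, m(A_4) = 6.984
Limit: m(A_n) -> m([0,8.73]) = 8.73


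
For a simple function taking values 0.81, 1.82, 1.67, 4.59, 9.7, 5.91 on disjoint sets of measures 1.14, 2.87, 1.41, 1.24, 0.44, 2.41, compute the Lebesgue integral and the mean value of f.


Step 1: Integral = sum(value_i * measure_i)
= 0.81*1.14 + 1.82*2.87 + 1.67*1.41 + 4.59*1.24 + 9.7*0.44 + 5.91*2.41
= 0.9234 + 5.2234 + 2.3547 + 5.6916 + 4.268 + 14.2431
= 32.7042
Step 2: Total measure of domain = 1.14 + 2.87 + 1.41 + 1.24 + 0.44 + 2.41 = 9.51
Step 3: Average value = 32.7042 / 9.51 = 3.438927


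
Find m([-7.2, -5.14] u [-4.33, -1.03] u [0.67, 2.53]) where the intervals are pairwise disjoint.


For pairwise disjoint intervals, m(union) = sum of lengths.
= (-5.14 - -7.2) + (-1.03 - -4.33) + (2.53 - 0.67)
= 2.06 + 3.3 + 1.86
= 7.22


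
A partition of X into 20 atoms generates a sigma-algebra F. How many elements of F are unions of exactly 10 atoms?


Each element of F is a union of some subset of the 20 atoms.
Elements that are unions of exactly 10 atoms correspond to 10-element subsets of the 20 atoms.
Count = C(20, 10) = 20! / (10! * 10!) = 184756.


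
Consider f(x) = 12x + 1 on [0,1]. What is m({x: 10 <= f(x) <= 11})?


f^(-1)([10, 11]) = {x : 10 <= 12x + 1 <= 11}
Solving: (10 - 1)/12 <= x <= (11 - 1)/12
= [0.75, 0.833333]
Intersecting with [0,1]: [0.75, 0.833333]
Measure = 0.833333 - 0.75 = 0.083333


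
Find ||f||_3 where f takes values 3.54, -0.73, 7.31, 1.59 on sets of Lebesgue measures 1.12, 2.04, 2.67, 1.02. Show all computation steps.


Step 1: Compute |f_i|^3 for each value:
  |3.54|^3 = 44.361864
  |-0.73|^3 = 0.389017
  |7.31|^3 = 390.617891
  |1.59|^3 = 4.019679
Step 2: Multiply by measures and sum:
  44.361864 * 1.12 = 49.685288
  0.389017 * 2.04 = 0.793595
  390.617891 * 2.67 = 1042.949769
  4.019679 * 1.02 = 4.100073
Sum = 49.685288 + 0.793595 + 1042.949769 + 4.100073 = 1097.528724
Step 3: Take the p-th root:
||f||_3 = (1097.528724)^(1/3) = 10.315065


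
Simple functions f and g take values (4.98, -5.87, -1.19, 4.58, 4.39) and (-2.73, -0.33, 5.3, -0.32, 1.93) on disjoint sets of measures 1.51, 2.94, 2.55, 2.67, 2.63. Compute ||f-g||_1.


Step 1: Compute differences f_i - g_i:
  4.98 - -2.73 = 7.71
  -5.87 - -0.33 = -5.54
  -1.19 - 5.3 = -6.49
  4.58 - -0.32 = 4.9
  4.39 - 1.93 = 2.46
Step 2: Compute |diff|^1 * measure for each set:
  |7.71|^1 * 1.51 = 7.71 * 1.51 = 11.6421
  |-5.54|^1 * 2.94 = 5.54 * 2.94 = 16.2876
  |-6.49|^1 * 2.55 = 6.49 * 2.55 = 16.5495
  |4.9|^1 * 2.67 = 4.9 * 2.67 = 13.083
  |2.46|^1 * 2.63 = 2.46 * 2.63 = 6.4698
Step 3: Sum = 64.032
Step 4: ||f-g||_1 = (64.032)^(1/1) = 64.032


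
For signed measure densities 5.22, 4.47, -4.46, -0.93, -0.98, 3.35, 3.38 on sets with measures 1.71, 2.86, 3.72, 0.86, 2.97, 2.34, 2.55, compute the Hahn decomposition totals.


Step 1: Compute signed measure on each set:
  Set 1: 5.22 * 1.71 = 8.9262
  Set 2: 4.47 * 2.86 = 12.7842
  Set 3: -4.46 * 3.72 = -16.5912
  Set 4: -0.93 * 0.86 = -0.7998
  Set 5: -0.98 * 2.97 = -2.9106
  Set 6: 3.35 * 2.34 = 7.839
  Set 7: 3.38 * 2.55 = 8.619
Step 2: Total signed measure = (8.9262) + (12.7842) + (-16.5912) + (-0.7998) + (-2.9106) + (7.839) + (8.619)
     = 17.8668
Step 3: Positive part mu+(X) = sum of positive contributions = 38.1684
Step 4: Negative part mu-(X) = |sum of negative contributions| = 20.3016


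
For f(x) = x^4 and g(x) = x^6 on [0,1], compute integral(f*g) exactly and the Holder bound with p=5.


Step 1: Exact integral of f*g = integral(x^10, 0, 1) = 1/11
     = 0.090909
Step 2: Holder bound with p=5, q=1.25:
  ||f||_p = (integral x^20 dx)^(1/5) = (1/21)^(1/5) = 0.543946
  ||g||_q = (integral x^7.5 dx)^(1/1.25) = (1/8.5)^(1/1.25) = 0.180495
Step 3: Holder bound = ||f||_p * ||g||_q = 0.543946 * 0.180495 = 0.09818
Verification: 0.090909 <= 0.09818 (Holder holds)


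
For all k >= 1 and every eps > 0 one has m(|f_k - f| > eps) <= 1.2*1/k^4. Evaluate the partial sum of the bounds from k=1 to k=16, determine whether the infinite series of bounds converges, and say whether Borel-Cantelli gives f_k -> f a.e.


Step 1: List the terms 1.2*1/k^4 for k = 1 to 16:
  k=1: 1.2
  k=2: 0.075
  k=3: 0.014815
  k=4: 0.004687
  k=5: 0.00192
  k=6: 9.259259e-04
  k=7: 4.997918e-04
  k=8: 2.929687e-04
  k=9: 1.828989e-04
  k=10: 1.200000e-04
  k=11: 8.196161e-05
  k=12: 5.787037e-05
  k=13: 4.201534e-05
  k=14: 3.123698e-05
  k=15: 2.370370e-05
  k=16: 1.831055e-05
Step 2: Partial sum = 1.2 + 0.075 + 0.014815 + 0.004687 + 0.00192 + 9.259259e-04 + 4.997918e-04 + 2.929687e-04 + 1.828989e-04 + 1.200000e-04 + 8.196161e-05 + 5.787037e-05 + 4.201534e-05 + 3.123698e-05 + 2.370370e-05 + 1.831055e-05
     = 1.298699
Step 3: The full series sum_(k>=1) 1.2*1/k^4 converges (p-series with p = 4 > 1; a constant multiple of a convergent series converges).
Step 4: Fix eps > 0. Since sum_k m(|f_k - f| > eps) < infinity, the Borel-Cantelli lemma gives
        m(limsup_k {|f_k - f| > eps}) = 0, i.e. for a.e. x, |f_k(x) - f(x)| <= eps for all large k.
        Applying this with eps = 1/j for j = 1, 2, ... and intersecting the countably many full-measure sets,
        for a.e. x we get limsup_k |f_k(x) - f(x)| <= 1/j for every j, hence f_k -> f almost everywhere.
Conclusion: series converges; Borel-Cantelli yields f_k -> f a.e.


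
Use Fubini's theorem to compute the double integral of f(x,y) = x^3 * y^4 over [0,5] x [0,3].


By Fubini's theorem, the double integral factors as a product of single integrals:
Step 1: integral_0^5 x^3 dx = [x^4/4] from 0 to 5
     = 5^4/4 = 156.25
Step 2: integral_0^3 y^4 dy = [y^5/5] from 0 to 3
     = 3^5/5 = 48.6
Step 3: Double integral = 156.25 * 48.6 = 7593.75


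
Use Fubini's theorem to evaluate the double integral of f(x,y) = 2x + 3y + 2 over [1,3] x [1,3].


By Fubini, integrate in x first, then y.
Step 1: Fix y, integrate over x in [1,3]:
  integral(2x + 3y + 2, x=1..3)
  = 2*(3^2 - 1^2)/2 + (3y + 2)*(3 - 1)
  = 8 + (3y + 2)*2
  = 8 + 6y + 4
  = 12 + 6y
Step 2: Integrate over y in [1,3]:
  integral(12 + 6y, y=1..3)
  = 12*2 + 6*(3^2 - 1^2)/2
  = 24 + 24
  = 48


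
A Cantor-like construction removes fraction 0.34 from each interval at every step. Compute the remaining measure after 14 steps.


Step 1: At each step, fraction remaining = 1 - 0.34 = 0.66
Step 2: After 14 steps, measure = (0.66)^14
Result = 0.002976


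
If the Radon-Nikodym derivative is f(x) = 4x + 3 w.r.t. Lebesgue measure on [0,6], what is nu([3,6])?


nu(A) = integral_A (dnu/dmu) dmu = integral_3^6 (4x + 3) dx
Step 1: Antiderivative F(x) = (4/2)x^2 + 3x
Step 2: F(6) = (4/2)*6^2 + 3*6 = 72 + 18 = 90
Step 3: F(3) = (4/2)*3^2 + 3*3 = 18 + 9 = 27
Step 4: nu([3,6]) = F(6) - F(3) = 90 - 27 = 63


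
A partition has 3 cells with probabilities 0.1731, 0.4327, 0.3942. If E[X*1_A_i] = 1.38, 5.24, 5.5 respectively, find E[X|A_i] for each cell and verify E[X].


For each cell A_i: E[X|A_i] = E[X*1_A_i] / P(A_i)
Step 1: E[X|A_1] = 1.38 / 0.1731 = 7.97227
Step 2: E[X|A_2] = 5.24 / 0.4327 = 12.110007
Step 3: E[X|A_3] = 5.5 / 0.3942 = 13.952308
Verification: E[X] = sum E[X*1_A_i] = 1.38 + 5.24 + 5.5 = 12.12


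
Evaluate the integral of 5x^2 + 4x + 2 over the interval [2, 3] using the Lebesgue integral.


The Lebesgue integral of a Riemann-integrable function agrees with the Riemann integral.
Antiderivative F(x) = (5/3)x^3 + (4/2)x^2 + 2x
F(3) = (5/3)*3^3 + (4/2)*3^2 + 2*3
     = (5/3)*27 + (4/2)*9 + 2*3
     = 45 + 18 + 6
     = 69
F(2) = 25.333333
Integral = F(3) - F(2) = 69 - 25.333333 = 43.666667


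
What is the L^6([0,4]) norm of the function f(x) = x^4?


Step 1: ||f||_6 = (integral_0^4 |x^4|^6 dx)^(1/6)
     = (integral_0^4 x^24 dx)^(1/6)
Step 2: integral_0^4 x^24 dx = [x^25/(25)] from 0 to 4 = 4^25/25
     = 1125899906842624/25 = 4.503600e+13
Step 3: ||f||_6 = (4.503600e+13)^(1/6) = 188.622413


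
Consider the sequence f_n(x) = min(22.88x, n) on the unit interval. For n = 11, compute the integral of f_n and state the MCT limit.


f(x) = 22.88x on [0,1]; f_n(x) = min(22.88x, n). At n = 11:
Step 1: f(x) reaches 11 at x = 11/22.88 = 0.480769
Step 2: integral(f_11) = integral(22.88x, 0, 0.480769) + integral(11, 0.480769, 1)
       = 22.88*0.480769^2/2 + 11*(1 - 0.480769)
       = 2.644231 + 5.711538
       = 8.355769
Step 3: As n -> infinity, f_n increases to f, so by MCT integral(f_n) -> integral(f) = 22.88/2 = 11.44.
Convergence: integral(f_11) = 8.355769 -> 11.44 as n -> infinity


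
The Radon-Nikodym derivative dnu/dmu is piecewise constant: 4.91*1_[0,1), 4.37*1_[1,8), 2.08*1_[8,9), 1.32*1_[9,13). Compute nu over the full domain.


Integrate each piece of the Radon-Nikodym derivative:
Step 1: integral_0^1 4.91 dx = 4.91*(1-0) = 4.91*1 = 4.91
Step 2: integral_1^8 4.37 dx = 4.37*(8-1) = 4.37*7 = 30.59
Step 3: integral_8^9 2.08 dx = 2.08*(9-8) = 2.08*1 = 2.08
Step 4: integral_9^13 1.32 dx = 1.32*(13-9) = 1.32*4 = 5.28
Total: 4.91 + 30.59 + 2.08 + 5.28 = 42.86


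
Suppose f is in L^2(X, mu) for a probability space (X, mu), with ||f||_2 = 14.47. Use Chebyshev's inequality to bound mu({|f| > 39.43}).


Chebyshev/Markov inequality: mu(|f| > eps) <= (||f||_p / eps)^p
Step 1: ||f||_2 / eps = 14.47 / 39.43 = 0.366979
Step 2: Raise to power p = 2:
  (0.366979)^2 = 0.134674
Step 3: Therefore mu(|f| > 39.43) <= 0.134674


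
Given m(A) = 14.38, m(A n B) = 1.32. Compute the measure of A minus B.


m(A \ B) = m(A) - m(A n B)
= 14.38 - 1.32
= 13.06


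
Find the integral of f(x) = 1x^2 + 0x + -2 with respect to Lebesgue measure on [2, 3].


The Lebesgue integral of a Riemann-integrable function agrees with the Riemann integral.
Antiderivative F(x) = (1/3)x^3 + (0/2)x^2 + -2x
F(3) = (1/3)*3^3 + (0/2)*3^2 + -2*3
     = (1/3)*27 + (0/2)*9 + -2*3
     = 9 + 0.0 + -6
     = 3
F(2) = -1.333333
Integral = F(3) - F(2) = 3 - -1.333333 = 4.333333


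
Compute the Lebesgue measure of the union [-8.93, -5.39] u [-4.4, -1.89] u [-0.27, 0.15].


For pairwise disjoint intervals, m(union) = sum of lengths.
= (-5.39 - -8.93) + (-1.89 - -4.4) + (0.15 - -0.27)
= 3.54 + 2.51 + 0.42
= 6.47


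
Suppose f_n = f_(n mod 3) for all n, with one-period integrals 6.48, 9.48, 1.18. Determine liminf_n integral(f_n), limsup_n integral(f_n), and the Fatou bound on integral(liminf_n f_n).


The sequence (integral(f_n)) is periodic with period 3, repeating the values 6.48, 9.48, 1.18 indefinitely.
Step 1: For a periodic sequence, every tail (a_m, a_(m+1), ...) contains all 3 period values infinitely often.
Step 2: Hence inf of every tail = min of the period values = min(6.48, 9.48, 1.18) = 1.18.
        liminf_n integral(f_n) = sup over m of (inf of tail from m) = 1.18.
Step 3: Similarly sup of every tail = max of the period values = 9.48.
        limsup_n integral(f_n) = 9.48.
Step 4: Fatou's lemma: integral(liminf_n f_n) <= liminf_n integral(f_n) = 1.18.
        So the integral of the pointwise liminf is at most 1.18.


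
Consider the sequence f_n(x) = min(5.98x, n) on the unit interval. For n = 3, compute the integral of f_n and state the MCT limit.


f(x) = 5.98x on [0,1]; f_n(x) = min(5.98x, n). At n = 3:
Step 1: f(x) reaches 3 at x = 3/5.98 = 0.501672
Step 2: integral(f_3) = integral(5.98x, 0, 0.501672) + integral(3, 0.501672, 1)
       = 5.98*0.501672^2/2 + 3*(1 - 0.501672)
       = 0.752508 + 1.494983
       = 2.247492
Step 3: As n -> infinity, f_n increases to f, so by MCT integral(f_n) -> integral(f) = 5.98/2 = 2.99.
Convergence: integral(f_3) = 2.247492 -> 2.99 as n -> infinity


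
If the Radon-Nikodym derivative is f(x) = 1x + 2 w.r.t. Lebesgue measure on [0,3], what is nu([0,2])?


nu(A) = integral_A (dnu/dmu) dmu = integral_0^2 (1x + 2) dx
Step 1: Antiderivative F(x) = (1/2)x^2 + 2x
Step 2: F(2) = (1/2)*2^2 + 2*2 = 2 + 4 = 6
Step 3: F(0) = (1/2)*0^2 + 2*0 = 0.0 + 0 = 0.0
Step 4: nu([0,2]) = F(2) - F(0) = 6 - 0.0 = 6
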